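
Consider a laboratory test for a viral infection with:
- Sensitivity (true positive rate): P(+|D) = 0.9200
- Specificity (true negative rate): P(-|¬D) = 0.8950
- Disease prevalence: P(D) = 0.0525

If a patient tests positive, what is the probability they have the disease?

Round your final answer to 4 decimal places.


Let D = has disease, + = positive test

Given:
- P(D) = 0.0525 (prevalence)
- P(+|D) = 0.9200 (sensitivity)
- P(-|¬D) = 0.8950 (specificity)
- P(+|¬D) = 0.1050 (false positive rate = 1 - specificity)

Step 1: Find P(+)
P(+) = P(+|D)P(D) + P(+|¬D)P(¬D)
     = 0.9200 × 0.0525 + 0.1050 × 0.9475
     = 0.04830000 + 0.09948750
     = 0.14778750

Step 2: Apply Bayes' theorem for P(D|+)
P(D|+) = P(+|D)P(D) / P(+)
       = 0.04830000 / 0.14778750
       = 0.3268


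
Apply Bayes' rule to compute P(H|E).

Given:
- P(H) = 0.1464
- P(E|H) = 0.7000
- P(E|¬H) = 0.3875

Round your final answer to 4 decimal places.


Bayes' theorem: P(H|E) = P(E|H) × P(H) / P(E)

Step 1: Calculate P(E) using law of total probability
P(E) = P(E|H)P(H) + P(E|¬H)P(¬H)
     = 0.7000 × 0.1464 + 0.3875 × 0.8536
     = 0.10248000 + 0.33077000
     = 0.43325000

Step 2: Apply Bayes' theorem
P(H|E) = P(E|H) × P(H) / P(E)
       = 0.10248000 / 0.43325000
       = 0.2365


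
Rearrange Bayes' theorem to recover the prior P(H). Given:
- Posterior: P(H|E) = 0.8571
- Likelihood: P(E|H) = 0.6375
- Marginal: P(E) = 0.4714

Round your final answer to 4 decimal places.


From Bayes' theorem: P(H|E) = P(E|H) × P(H) / P(E)

Rearranging for P(H):
P(H) = P(H|E) × P(E) / P(E|H)
     = 0.8571 × 0.4714 / 0.6375
     = 0.40403694 / 0.6375
     = 0.6338


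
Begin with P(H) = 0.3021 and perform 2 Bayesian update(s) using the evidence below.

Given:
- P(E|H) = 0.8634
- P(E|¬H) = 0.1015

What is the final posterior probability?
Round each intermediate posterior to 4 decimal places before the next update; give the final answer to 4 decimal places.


Sequential Bayesian updating:

Initial prior: P(H) = 0.3021

Update 1:
  P(E) = 0.8634 × 0.3021 + 0.1015 × 0.6979 = 0.26083314 + 0.07083685 = 0.33166999
  P(H|E) = 0.26083314 / 0.33166999 = 0.7864

Update 2:
  P(E) = 0.8634 × 0.7864 + 0.1015 × 0.2136 = 0.67897776 + 0.02168040 = 0.70065816
  P(H|E) = 0.67897776 / 0.70065816 = 0.9691

Final posterior: 0.9691


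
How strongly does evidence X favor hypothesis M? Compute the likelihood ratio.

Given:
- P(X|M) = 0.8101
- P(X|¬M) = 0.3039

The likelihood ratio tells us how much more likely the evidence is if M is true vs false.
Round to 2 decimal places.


Likelihood Ratio (LR) = P(X|M) / P(X|¬M)

LR = 0.8101 / 0.3039
   = 2.67

The evidence is 2.67 times more likely if M is true than if M is false.
LR > 1, so observing X raises the odds in favor of M.


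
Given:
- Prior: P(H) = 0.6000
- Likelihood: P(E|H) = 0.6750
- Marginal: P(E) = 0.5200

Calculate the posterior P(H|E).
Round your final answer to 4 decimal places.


Using Bayes' theorem:

P(H|E) = P(E|H) × P(H) / P(E)
       = 0.6750 × 0.6000 / 0.5200
       = 0.40500000 / 0.5200
       = 0.7788

The evidence strengthens our belief in H.
Prior: 0.6000 → Posterior: 0.7788


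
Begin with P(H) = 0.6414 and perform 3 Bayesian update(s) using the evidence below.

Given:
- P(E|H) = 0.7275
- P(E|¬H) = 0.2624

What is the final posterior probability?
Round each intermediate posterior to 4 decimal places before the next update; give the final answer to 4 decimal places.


Sequential Bayesian updating:

Initial prior: P(H) = 0.6414

Update 1:
  P(E) = 0.7275 × 0.6414 + 0.2624 × 0.3586 = 0.46661850 + 0.09409664 = 0.56071514
  P(H|E) = 0.46661850 / 0.56071514 = 0.8322

Update 2:
  P(E) = 0.7275 × 0.8322 + 0.2624 × 0.1678 = 0.60542550 + 0.04403072 = 0.64945622
  P(H|E) = 0.60542550 / 0.64945622 = 0.9322

Update 3:
  P(E) = 0.7275 × 0.9322 + 0.2624 × 0.0678 = 0.67817550 + 0.01779072 = 0.69596622
  P(H|E) = 0.67817550 / 0.69596622 = 0.9744

Final posterior: 0.9744


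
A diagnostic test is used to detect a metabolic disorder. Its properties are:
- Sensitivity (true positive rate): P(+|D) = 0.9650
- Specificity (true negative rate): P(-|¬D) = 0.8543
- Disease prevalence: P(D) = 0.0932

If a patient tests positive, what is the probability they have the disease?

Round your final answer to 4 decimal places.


Let D = has disease, + = positive test

Given:
- P(D) = 0.0932 (prevalence)
- P(+|D) = 0.9650 (sensitivity)
- P(-|¬D) = 0.8543 (specificity)
- P(+|¬D) = 0.1457 (false positive rate = 1 - specificity)

Step 1: Find P(+)
P(+) = P(+|D)P(D) + P(+|¬D)P(¬D)
     = 0.9650 × 0.0932 + 0.1457 × 0.9068
     = 0.08993800 + 0.13212076
     = 0.22205876

Step 2: Apply Bayes' theorem for P(D|+)
P(D|+) = P(+|D)P(D) / P(+)
       = 0.08993800 / 0.22205876
       = 0.4050


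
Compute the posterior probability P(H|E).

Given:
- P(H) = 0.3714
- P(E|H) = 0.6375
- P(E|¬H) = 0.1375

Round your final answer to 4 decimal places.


Bayes' theorem: P(H|E) = P(E|H) × P(H) / P(E)

Step 1: Calculate P(E) using law of total probability
P(E) = P(E|H)P(H) + P(E|¬H)P(¬H)
     = 0.6375 × 0.3714 + 0.1375 × 0.6286
     = 0.23676750 + 0.08643250
     = 0.32320000

Step 2: Apply Bayes' theorem
P(H|E) = P(E|H) × P(H) / P(E)
       = 0.23676750 / 0.32320000
       = 0.7326


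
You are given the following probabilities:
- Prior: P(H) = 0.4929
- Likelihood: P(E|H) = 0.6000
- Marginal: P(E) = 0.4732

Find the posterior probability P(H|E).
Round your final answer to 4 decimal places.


Using Bayes' theorem:

P(H|E) = P(E|H) × P(H) / P(E)
       = 0.6000 × 0.4929 / 0.4732
       = 0.29574000 / 0.4732
       = 0.6250

The evidence strengthens our belief in H.
Prior: 0.4929 → Posterior: 0.6250


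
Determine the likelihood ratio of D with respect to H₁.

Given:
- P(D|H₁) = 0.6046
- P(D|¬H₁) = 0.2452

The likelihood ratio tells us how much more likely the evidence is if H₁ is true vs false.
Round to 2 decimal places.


Likelihood Ratio (LR) = P(D|H₁) / P(D|¬H₁)

LR = 0.6046 / 0.2452
   = 2.47

The evidence is 2.47 times more likely if H₁ is true than if H₁ is false.
Because LR exceeds 1, D is evidence for H₁.


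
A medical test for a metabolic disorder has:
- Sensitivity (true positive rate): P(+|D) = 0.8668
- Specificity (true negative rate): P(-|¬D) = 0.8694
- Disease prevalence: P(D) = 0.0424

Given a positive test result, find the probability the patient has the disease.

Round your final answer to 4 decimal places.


Let D = has disease, + = positive test

Given:
- P(D) = 0.0424 (prevalence)
- P(+|D) = 0.8668 (sensitivity)
- P(-|¬D) = 0.8694 (specificity)
- P(+|¬D) = 0.1306 (false positive rate = 1 - specificity)

Step 1: Find P(+)
P(+) = P(+|D)P(D) + P(+|¬D)P(¬D)
     = 0.8668 × 0.0424 + 0.1306 × 0.9576
     = 0.03675232 + 0.12506256
     = 0.16181488

Step 2: Apply Bayes' theorem for P(D|+)
P(D|+) = P(+|D)P(D) / P(+)
       = 0.03675232 / 0.16181488
       = 0.2271


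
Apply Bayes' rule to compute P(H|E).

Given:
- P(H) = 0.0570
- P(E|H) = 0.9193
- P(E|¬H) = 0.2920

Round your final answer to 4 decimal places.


Bayes' theorem: P(H|E) = P(E|H) × P(H) / P(E)

Step 1: Calculate P(E) using law of total probability
P(E) = P(E|H)P(H) + P(E|¬H)P(¬H)
     = 0.9193 × 0.0570 + 0.2920 × 0.9430
     = 0.05240010 + 0.27535600
     = 0.32775610

Step 2: Apply Bayes' theorem
P(H|E) = P(E|H) × P(H) / P(E)
       = 0.05240010 / 0.32775610
       = 0.1599


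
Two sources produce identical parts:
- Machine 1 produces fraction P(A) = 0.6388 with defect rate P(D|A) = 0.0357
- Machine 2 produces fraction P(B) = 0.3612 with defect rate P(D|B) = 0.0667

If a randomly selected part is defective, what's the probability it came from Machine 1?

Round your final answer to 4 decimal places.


Let A = from Machine 1, D = defective

Given:
- P(A) = 0.6388, P(B) = 0.3612
- P(D|A) = 0.0357, P(D|B) = 0.0667

Step 1: Find P(D)
P(D) = P(D|A)P(A) + P(D|B)P(B)
     = 0.0357 × 0.6388 + 0.0667 × 0.3612
     = 0.02280516 + 0.02409204
     = 0.04689720

Step 2: Apply Bayes' theorem
P(A|D) = P(D|A)P(A) / P(D)
       = 0.02280516 / 0.04689720
       = 0.4863


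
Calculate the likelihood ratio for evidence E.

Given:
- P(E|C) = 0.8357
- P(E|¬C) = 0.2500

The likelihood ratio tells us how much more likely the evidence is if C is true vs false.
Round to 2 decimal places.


Likelihood Ratio (LR) = P(E|C) / P(E|¬C)

LR = 0.8357 / 0.2500
   = 3.34

The evidence is 3.34 times more likely if C is true than if C is false.
Because LR exceeds 1, E is evidence for C.


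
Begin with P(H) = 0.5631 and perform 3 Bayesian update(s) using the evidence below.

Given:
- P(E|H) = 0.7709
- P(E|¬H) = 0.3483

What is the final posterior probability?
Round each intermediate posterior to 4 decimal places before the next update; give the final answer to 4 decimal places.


Sequential Bayesian updating:

Initial prior: P(H) = 0.5631

Update 1:
  P(E) = 0.7709 × 0.5631 + 0.3483 × 0.4369 = 0.43409379 + 0.15217227 = 0.58626606
  P(H|E) = 0.43409379 / 0.58626606 = 0.7404

Update 2:
  P(E) = 0.7709 × 0.7404 + 0.3483 × 0.2596 = 0.57077436 + 0.09041868 = 0.66119304
  P(H|E) = 0.57077436 / 0.66119304 = 0.8632

Update 3:
  P(E) = 0.7709 × 0.8632 + 0.3483 × 0.1368 = 0.66544088 + 0.04764744 = 0.71308832
  P(H|E) = 0.66544088 / 0.71308832 = 0.9332

Final posterior: 0.9332


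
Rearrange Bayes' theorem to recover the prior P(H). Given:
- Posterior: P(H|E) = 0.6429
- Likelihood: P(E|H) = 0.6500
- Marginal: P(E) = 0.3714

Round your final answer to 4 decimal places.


From Bayes' theorem: P(H|E) = P(E|H) × P(H) / P(E)

Rearranging for P(H):
P(H) = P(H|E) × P(E) / P(E|H)
     = 0.6429 × 0.3714 / 0.6500
     = 0.23877306 / 0.6500
     = 0.3673


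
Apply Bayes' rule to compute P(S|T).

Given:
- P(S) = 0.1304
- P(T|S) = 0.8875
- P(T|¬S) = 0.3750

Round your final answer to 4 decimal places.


Bayes' theorem: P(S|T) = P(T|S) × P(S) / P(T)

Step 1: Calculate P(T) using law of total probability
P(T) = P(T|S)P(S) + P(T|¬S)P(¬S)
     = 0.8875 × 0.1304 + 0.3750 × 0.8696
     = 0.11573000 + 0.32610000
     = 0.44183000

Step 2: Apply Bayes' theorem
P(S|T) = P(T|S) × P(S) / P(T)
       = 0.11573000 / 0.44183000
       = 0.2619


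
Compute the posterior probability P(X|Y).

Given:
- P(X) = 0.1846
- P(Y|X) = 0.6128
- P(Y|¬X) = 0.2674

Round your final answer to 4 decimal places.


Bayes' theorem: P(X|Y) = P(Y|X) × P(X) / P(Y)

Step 1: Calculate P(Y) using law of total probability
P(Y) = P(Y|X)P(X) + P(Y|¬X)P(¬X)
     = 0.6128 × 0.1846 + 0.2674 × 0.8154
     = 0.11312288 + 0.21803796
     = 0.33116084

Step 2: Apply Bayes' theorem
P(X|Y) = P(Y|X) × P(X) / P(Y)
       = 0.11312288 / 0.33116084
       = 0.3416


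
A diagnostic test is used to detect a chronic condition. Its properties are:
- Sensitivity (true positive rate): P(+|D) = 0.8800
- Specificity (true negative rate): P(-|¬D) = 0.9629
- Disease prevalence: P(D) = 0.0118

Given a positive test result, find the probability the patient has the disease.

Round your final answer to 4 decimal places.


Let D = has disease, + = positive test

Given:
- P(D) = 0.0118 (prevalence)
- P(+|D) = 0.8800 (sensitivity)
- P(-|¬D) = 0.9629 (specificity)
- P(+|¬D) = 0.0371 (false positive rate = 1 - specificity)

Step 1: Find P(+)
P(+) = P(+|D)P(D) + P(+|¬D)P(¬D)
     = 0.8800 × 0.0118 + 0.0371 × 0.9882
     = 0.01038400 + 0.03666222
     = 0.04704622

Step 2: Apply Bayes' theorem for P(D|+)
P(D|+) = P(+|D)P(D) / P(+)
       = 0.01038400 / 0.04704622
       = 0.2207


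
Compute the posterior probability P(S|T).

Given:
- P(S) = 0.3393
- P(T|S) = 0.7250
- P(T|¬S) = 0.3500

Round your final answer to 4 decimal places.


Bayes' theorem: P(S|T) = P(T|S) × P(S) / P(T)

Step 1: Calculate P(T) using law of total probability
P(T) = P(T|S)P(S) + P(T|¬S)P(¬S)
     = 0.7250 × 0.3393 + 0.3500 × 0.6607
     = 0.24599250 + 0.23124500
     = 0.47723750

Step 2: Apply Bayes' theorem
P(S|T) = P(T|S) × P(S) / P(T)
       = 0.24599250 / 0.47723750
       = 0.5155


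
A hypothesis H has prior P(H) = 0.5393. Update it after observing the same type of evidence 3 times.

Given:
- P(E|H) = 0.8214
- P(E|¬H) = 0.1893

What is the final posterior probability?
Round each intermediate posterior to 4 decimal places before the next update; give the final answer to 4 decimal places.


Sequential Bayesian updating:

Initial prior: P(H) = 0.5393

Update 1:
  P(E) = 0.8214 × 0.5393 + 0.1893 × 0.4607 = 0.44298102 + 0.08721051 = 0.53019153
  P(H|E) = 0.44298102 / 0.53019153 = 0.8355

Update 2:
  P(E) = 0.8214 × 0.8355 + 0.1893 × 0.1645 = 0.68627970 + 0.03113985 = 0.71741955
  P(H|E) = 0.68627970 / 0.71741955 = 0.9566

Update 3:
  P(E) = 0.8214 × 0.9566 + 0.1893 × 0.0434 = 0.78575124 + 0.00821562 = 0.79396686
  P(H|E) = 0.78575124 / 0.79396686 = 0.9897

Final posterior: 0.9897


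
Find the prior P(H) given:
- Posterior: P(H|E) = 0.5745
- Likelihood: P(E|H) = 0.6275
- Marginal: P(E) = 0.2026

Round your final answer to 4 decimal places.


From Bayes' theorem: P(H|E) = P(E|H) × P(H) / P(E)

Rearranging for P(H):
P(H) = P(H|E) × P(E) / P(E|H)
     = 0.5745 × 0.2026 / 0.6275
     = 0.11639370 / 0.6275
     = 0.1855


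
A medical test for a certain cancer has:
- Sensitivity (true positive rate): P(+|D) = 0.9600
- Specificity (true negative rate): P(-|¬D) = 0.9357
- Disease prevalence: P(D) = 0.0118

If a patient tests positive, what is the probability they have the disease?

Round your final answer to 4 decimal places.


Let D = has disease, + = positive test

Given:
- P(D) = 0.0118 (prevalence)
- P(+|D) = 0.9600 (sensitivity)
- P(-|¬D) = 0.9357 (specificity)
- P(+|¬D) = 0.0643 (false positive rate = 1 - specificity)

Step 1: Find P(+)
P(+) = P(+|D)P(D) + P(+|¬D)P(¬D)
     = 0.9600 × 0.0118 + 0.0643 × 0.9882
     = 0.01132800 + 0.06354126
     = 0.07486926

Step 2: Apply Bayes' theorem for P(D|+)
P(D|+) = P(+|D)P(D) / P(+)
       = 0.01132800 / 0.07486926
       = 0.1513


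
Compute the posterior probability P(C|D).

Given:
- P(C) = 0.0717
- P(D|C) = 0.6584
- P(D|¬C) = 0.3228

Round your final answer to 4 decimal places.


Bayes' theorem: P(C|D) = P(D|C) × P(C) / P(D)

Step 1: Calculate P(D) using law of total probability
P(D) = P(D|C)P(C) + P(D|¬C)P(¬C)
     = 0.6584 × 0.0717 + 0.3228 × 0.9283
     = 0.04720728 + 0.29965524
     = 0.34686252

Step 2: Apply Bayes' theorem
P(C|D) = P(D|C) × P(C) / P(D)
       = 0.04720728 / 0.34686252
       = 0.1361


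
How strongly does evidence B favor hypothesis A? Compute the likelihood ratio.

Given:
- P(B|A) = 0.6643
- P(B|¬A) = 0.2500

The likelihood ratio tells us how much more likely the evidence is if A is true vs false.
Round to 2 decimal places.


Likelihood Ratio (LR) = P(B|A) / P(B|¬A)

LR = 0.6643 / 0.2500
   = 2.66

The evidence is 2.66 times more likely if A is true than if A is false.
Since LR > 1, the evidence supports A over ¬A.


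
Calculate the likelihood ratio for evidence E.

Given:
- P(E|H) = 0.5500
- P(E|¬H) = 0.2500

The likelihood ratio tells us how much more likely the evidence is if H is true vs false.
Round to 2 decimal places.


Likelihood Ratio (LR) = P(E|H) / P(E|¬H)

LR = 0.5500 / 0.2500
   = 2.20

The evidence is 2.20 times more likely if H is true than if H is false.
Because LR exceeds 1, E is evidence for H.


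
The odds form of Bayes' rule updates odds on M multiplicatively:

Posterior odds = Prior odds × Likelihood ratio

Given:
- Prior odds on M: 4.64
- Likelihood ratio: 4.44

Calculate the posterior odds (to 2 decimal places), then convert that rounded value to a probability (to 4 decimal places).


Step 1: Calculate posterior odds
Posterior odds = Prior odds × LR
               = 4.64 × 4.44
               = 20.60

Step 2: Convert to probability
P(M|E) = Posterior odds / (1 + Posterior odds)
       = 20.60 / (1 + 20.60)
       = 20.60 / 21.60
       = 0.9537

The evidence increased P(M) from 0.8227 to 0.9537.


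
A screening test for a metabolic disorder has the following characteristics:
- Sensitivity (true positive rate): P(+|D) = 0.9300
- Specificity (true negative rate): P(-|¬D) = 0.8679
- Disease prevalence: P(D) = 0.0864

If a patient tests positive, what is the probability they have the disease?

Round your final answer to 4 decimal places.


Let D = has disease, + = positive test

Given:
- P(D) = 0.0864 (prevalence)
- P(+|D) = 0.9300 (sensitivity)
- P(-|¬D) = 0.8679 (specificity)
- P(+|¬D) = 0.1321 (false positive rate = 1 - specificity)

Step 1: Find P(+)
P(+) = P(+|D)P(D) + P(+|¬D)P(¬D)
     = 0.9300 × 0.0864 + 0.1321 × 0.9136
     = 0.08035200 + 0.12068656
     = 0.20103856

Step 2: Apply Bayes' theorem for P(D|+)
P(D|+) = P(+|D)P(D) / P(+)
       = 0.08035200 / 0.20103856
       = 0.3997


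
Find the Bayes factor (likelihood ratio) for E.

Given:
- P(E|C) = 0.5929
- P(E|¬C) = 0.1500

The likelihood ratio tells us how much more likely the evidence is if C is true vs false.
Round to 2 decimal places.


Likelihood Ratio (LR) = P(E|C) / P(E|¬C)

LR = 0.5929 / 0.1500
   = 3.95

The evidence is 3.95 times more likely if C is true than if C is false.
LR > 1, so observing E raises the odds in favor of C.


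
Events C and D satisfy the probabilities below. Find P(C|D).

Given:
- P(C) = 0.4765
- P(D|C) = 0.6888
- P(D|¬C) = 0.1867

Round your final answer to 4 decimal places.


Bayes' theorem: P(C|D) = P(D|C) × P(C) / P(D)

Step 1: Calculate P(D) using law of total probability
P(D) = P(D|C)P(C) + P(D|¬C)P(¬C)
     = 0.6888 × 0.4765 + 0.1867 × 0.5235
     = 0.32821320 + 0.09773745
     = 0.42595065

Step 2: Apply Bayes' theorem
P(C|D) = P(D|C) × P(C) / P(D)
       = 0.32821320 / 0.42595065
       = 0.7705


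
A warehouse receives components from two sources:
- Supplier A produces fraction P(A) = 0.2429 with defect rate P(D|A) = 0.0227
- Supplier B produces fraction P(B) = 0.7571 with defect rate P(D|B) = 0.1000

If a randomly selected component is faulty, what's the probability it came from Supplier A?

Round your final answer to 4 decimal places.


Let A = from Supplier A, D = faulty

Given:
- P(A) = 0.2429, P(B) = 0.7571
- P(D|A) = 0.0227, P(D|B) = 0.1000

Step 1: Find P(D)
P(D) = P(D|A)P(A) + P(D|B)P(B)
     = 0.0227 × 0.2429 + 0.1000 × 0.7571
     = 0.00551383 + 0.07571000
     = 0.08122383

Step 2: Apply Bayes' theorem
P(A|D) = P(D|A)P(A) / P(D)
       = 0.00551383 / 0.08122383
       = 0.0679


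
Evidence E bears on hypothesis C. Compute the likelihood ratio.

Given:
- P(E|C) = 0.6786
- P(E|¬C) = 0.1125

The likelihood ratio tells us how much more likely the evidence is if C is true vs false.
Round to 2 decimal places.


Likelihood Ratio (LR) = P(E|C) / P(E|¬C)

LR = 0.6786 / 0.1125
   = 6.03

The evidence is 6.03 times more likely if C is true than if C is false.
LR > 1, so observing E raises the odds in favor of C.


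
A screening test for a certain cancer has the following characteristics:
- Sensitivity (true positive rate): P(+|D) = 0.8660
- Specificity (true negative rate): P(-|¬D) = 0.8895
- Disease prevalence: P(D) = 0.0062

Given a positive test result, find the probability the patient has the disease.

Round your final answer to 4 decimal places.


Let D = has disease, + = positive test

Given:
- P(D) = 0.0062 (prevalence)
- P(+|D) = 0.8660 (sensitivity)
- P(-|¬D) = 0.8895 (specificity)
- P(+|¬D) = 0.1105 (false positive rate = 1 - specificity)

Step 1: Find P(+)
P(+) = P(+|D)P(D) + P(+|¬D)P(¬D)
     = 0.8660 × 0.0062 + 0.1105 × 0.9938
     = 0.00536920 + 0.10981490
     = 0.11518410

Step 2: Apply Bayes' theorem for P(D|+)
P(D|+) = P(+|D)P(D) / P(+)
       = 0.00536920 / 0.11518410
       = 0.0466


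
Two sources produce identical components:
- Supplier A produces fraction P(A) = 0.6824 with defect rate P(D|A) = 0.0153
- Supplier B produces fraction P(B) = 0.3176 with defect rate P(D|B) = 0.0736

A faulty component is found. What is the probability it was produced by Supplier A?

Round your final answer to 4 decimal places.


Let A = from Supplier A, D = faulty

Given:
- P(A) = 0.6824, P(B) = 0.3176
- P(D|A) = 0.0153, P(D|B) = 0.0736

Step 1: Find P(D)
P(D) = P(D|A)P(A) + P(D|B)P(B)
     = 0.0153 × 0.6824 + 0.0736 × 0.3176
     = 0.01044072 + 0.02337536
     = 0.03381608

Step 2: Apply Bayes' theorem
P(A|D) = P(D|A)P(A) / P(D)
       = 0.01044072 / 0.03381608
       = 0.3088


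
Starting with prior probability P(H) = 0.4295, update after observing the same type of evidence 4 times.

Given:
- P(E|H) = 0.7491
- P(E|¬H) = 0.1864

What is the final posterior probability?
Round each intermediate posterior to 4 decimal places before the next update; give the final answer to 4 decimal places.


Sequential Bayesian updating:

Initial prior: P(H) = 0.4295

Update 1:
  P(E) = 0.7491 × 0.4295 + 0.1864 × 0.5705 = 0.32173845 + 0.10634120 = 0.42807965
  P(H|E) = 0.32173845 / 0.42807965 = 0.7516

Update 2:
  P(E) = 0.7491 × 0.7516 + 0.1864 × 0.2484 = 0.56302356 + 0.04630176 = 0.60932532
  P(H|E) = 0.56302356 / 0.60932532 = 0.9240

Update 3:
  P(E) = 0.7491 × 0.9240 + 0.1864 × 0.0760 = 0.69216840 + 0.01416640 = 0.70633480
  P(H|E) = 0.69216840 / 0.70633480 = 0.9799

Update 4:
  P(E) = 0.7491 × 0.9799 + 0.1864 × 0.0201 = 0.73404309 + 0.00374664 = 0.73778973
  P(H|E) = 0.73404309 / 0.73778973 = 0.9949

Final posterior: 0.9949


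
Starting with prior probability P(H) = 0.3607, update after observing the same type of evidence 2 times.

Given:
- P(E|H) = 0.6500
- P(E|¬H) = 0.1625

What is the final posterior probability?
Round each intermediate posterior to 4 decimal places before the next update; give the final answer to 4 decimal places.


Sequential Bayesian updating:

Initial prior: P(H) = 0.3607

Update 1:
  P(E) = 0.6500 × 0.3607 + 0.1625 × 0.6393 = 0.23445500 + 0.10388625 = 0.33834125
  P(H|E) = 0.23445500 / 0.33834125 = 0.6930

Update 2:
  P(E) = 0.6500 × 0.6930 + 0.1625 × 0.3070 = 0.45045000 + 0.04988750 = 0.50033750
  P(H|E) = 0.45045000 / 0.50033750 = 0.9003

Final posterior: 0.9003


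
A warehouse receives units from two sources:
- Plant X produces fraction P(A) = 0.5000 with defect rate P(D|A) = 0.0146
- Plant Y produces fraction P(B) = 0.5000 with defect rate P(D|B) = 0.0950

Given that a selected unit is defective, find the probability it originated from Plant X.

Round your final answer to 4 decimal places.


Let A = from Plant X, D = defective

Given:
- P(A) = 0.5000, P(B) = 0.5000
- P(D|A) = 0.0146, P(D|B) = 0.0950

Step 1: Find P(D)
P(D) = P(D|A)P(A) + P(D|B)P(B)
     = 0.0146 × 0.5000 + 0.0950 × 0.5000
     = 0.00730000 + 0.04750000
     = 0.05480000

Step 2: Apply Bayes' theorem
P(A|D) = P(D|A)P(A) / P(D)
       = 0.00730000 / 0.05480000
       = 0.1332


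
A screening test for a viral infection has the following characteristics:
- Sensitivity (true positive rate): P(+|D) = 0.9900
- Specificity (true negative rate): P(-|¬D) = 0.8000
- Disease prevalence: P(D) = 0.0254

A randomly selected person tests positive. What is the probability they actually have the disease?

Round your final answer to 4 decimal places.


Let D = has disease, + = positive test

Given:
- P(D) = 0.0254 (prevalence)
- P(+|D) = 0.9900 (sensitivity)
- P(-|¬D) = 0.8000 (specificity)
- P(+|¬D) = 0.2000 (false positive rate = 1 - specificity)

Step 1: Find P(+)
P(+) = P(+|D)P(D) + P(+|¬D)P(¬D)
     = 0.9900 × 0.0254 + 0.2000 × 0.9746
     = 0.02514600 + 0.19492000
     = 0.22006600

Step 2: Apply Bayes' theorem for P(D|+)
P(D|+) = P(+|D)P(D) / P(+)
       = 0.02514600 / 0.22006600
       = 0.1143


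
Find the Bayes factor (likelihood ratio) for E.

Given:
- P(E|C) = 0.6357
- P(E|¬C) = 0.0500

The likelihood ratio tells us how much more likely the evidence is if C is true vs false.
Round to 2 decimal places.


Likelihood Ratio (LR) = P(E|C) / P(E|¬C)

LR = 0.6357 / 0.0500
   = 12.71

The evidence is 12.71 times more likely if C is true than if C is false.
Since LR > 1, the evidence supports C over ¬C.


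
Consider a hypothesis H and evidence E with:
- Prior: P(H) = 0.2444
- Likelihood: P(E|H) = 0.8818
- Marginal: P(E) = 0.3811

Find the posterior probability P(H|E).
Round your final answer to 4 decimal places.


Using Bayes' theorem:

P(H|E) = P(E|H) × P(H) / P(E)
       = 0.8818 × 0.2444 / 0.3811
       = 0.21551192 / 0.3811
       = 0.5655

The evidence strengthens our belief in H.
Prior: 0.2444 → Posterior: 0.5655


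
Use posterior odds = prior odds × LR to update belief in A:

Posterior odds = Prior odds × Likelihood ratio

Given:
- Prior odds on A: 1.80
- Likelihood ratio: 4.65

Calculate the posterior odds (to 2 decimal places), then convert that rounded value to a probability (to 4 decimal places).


Step 1: Calculate posterior odds
Posterior odds = Prior odds × LR
               = 1.80 × 4.65
               = 8.37

Step 2: Convert to probability
P(A|E) = Posterior odds / (1 + Posterior odds)
       = 8.37 / (1 + 8.37)
       = 8.37 / 9.37
       = 0.8933

The evidence increased P(A) from 0.6429 to 0.8933.


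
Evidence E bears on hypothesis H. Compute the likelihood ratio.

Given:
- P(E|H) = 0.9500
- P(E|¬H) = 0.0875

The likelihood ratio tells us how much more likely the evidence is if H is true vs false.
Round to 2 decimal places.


Likelihood Ratio (LR) = P(E|H) / P(E|¬H)

LR = 0.9500 / 0.0875
   = 10.86

The evidence is 10.86 times more likely if H is true than if H is false.
LR > 1, so observing E raises the odds in favor of H.


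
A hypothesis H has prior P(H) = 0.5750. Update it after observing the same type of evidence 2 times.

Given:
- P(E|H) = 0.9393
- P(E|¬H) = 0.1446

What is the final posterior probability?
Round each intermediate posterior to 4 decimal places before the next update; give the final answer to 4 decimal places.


Sequential Bayesian updating:

Initial prior: P(H) = 0.5750

Update 1:
  P(E) = 0.9393 × 0.5750 + 0.1446 × 0.4250 = 0.54009750 + 0.06145500 = 0.60155250
  P(H|E) = 0.54009750 / 0.60155250 = 0.8978

Update 2:
  P(E) = 0.9393 × 0.8978 + 0.1446 × 0.1022 = 0.84330354 + 0.01477812 = 0.85808166
  P(H|E) = 0.84330354 / 0.85808166 = 0.9828

Final posterior: 0.9828


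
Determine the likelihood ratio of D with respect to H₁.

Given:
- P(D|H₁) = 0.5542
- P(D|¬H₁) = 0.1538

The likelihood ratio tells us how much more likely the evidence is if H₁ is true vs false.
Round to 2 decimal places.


Likelihood Ratio (LR) = P(D|H₁) / P(D|¬H₁)

LR = 0.5542 / 0.1538
   = 3.60

The evidence is 3.60 times more likely if H₁ is true than if H₁ is false.
Since LR > 1, the evidence supports H₁ over ¬H₁.


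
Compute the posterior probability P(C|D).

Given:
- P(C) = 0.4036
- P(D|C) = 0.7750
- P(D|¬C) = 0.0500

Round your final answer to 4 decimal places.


Bayes' theorem: P(C|D) = P(D|C) × P(C) / P(D)

Step 1: Calculate P(D) using law of total probability
P(D) = P(D|C)P(C) + P(D|¬C)P(¬C)
     = 0.7750 × 0.4036 + 0.0500 × 0.5964
     = 0.31279000 + 0.02982000
     = 0.34261000

Step 2: Apply Bayes' theorem
P(C|D) = P(D|C) × P(C) / P(D)
       = 0.31279000 / 0.34261000
       = 0.9130


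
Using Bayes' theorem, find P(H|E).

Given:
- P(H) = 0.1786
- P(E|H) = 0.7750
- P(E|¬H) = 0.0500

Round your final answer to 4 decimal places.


Bayes' theorem: P(H|E) = P(E|H) × P(H) / P(E)

Step 1: Calculate P(E) using law of total probability
P(E) = P(E|H)P(H) + P(E|¬H)P(¬H)
     = 0.7750 × 0.1786 + 0.0500 × 0.8214
     = 0.13841500 + 0.04107000
     = 0.17948500

Step 2: Apply Bayes' theorem
P(H|E) = P(E|H) × P(H) / P(E)
       = 0.13841500 / 0.17948500
       = 0.7712


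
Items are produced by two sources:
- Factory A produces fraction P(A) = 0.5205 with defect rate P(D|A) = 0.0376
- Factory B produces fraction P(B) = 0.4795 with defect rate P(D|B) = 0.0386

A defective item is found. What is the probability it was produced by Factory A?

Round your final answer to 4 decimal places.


Let A = from Factory A, D = defective

Given:
- P(A) = 0.5205, P(B) = 0.4795
- P(D|A) = 0.0376, P(D|B) = 0.0386

Step 1: Find P(D)
P(D) = P(D|A)P(A) + P(D|B)P(B)
     = 0.0376 × 0.5205 + 0.0386 × 0.4795
     = 0.01957080 + 0.01850870
     = 0.03807950

Step 2: Apply Bayes' theorem
P(A|D) = P(D|A)P(A) / P(D)
       = 0.01957080 / 0.03807950
       = 0.5139


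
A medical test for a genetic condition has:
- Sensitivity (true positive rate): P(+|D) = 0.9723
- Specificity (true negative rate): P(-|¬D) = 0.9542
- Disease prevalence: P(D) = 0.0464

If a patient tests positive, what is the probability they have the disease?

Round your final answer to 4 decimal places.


Let D = has disease, + = positive test

Given:
- P(D) = 0.0464 (prevalence)
- P(+|D) = 0.9723 (sensitivity)
- P(-|¬D) = 0.9542 (specificity)
- P(+|¬D) = 0.0458 (false positive rate = 1 - specificity)

Step 1: Find P(+)
P(+) = P(+|D)P(D) + P(+|¬D)P(¬D)
     = 0.9723 × 0.0464 + 0.0458 × 0.9536
     = 0.04511472 + 0.04367488
     = 0.08878960

Step 2: Apply Bayes' theorem for P(D|+)
P(D|+) = P(+|D)P(D) / P(+)
       = 0.04511472 / 0.08878960
       = 0.5081


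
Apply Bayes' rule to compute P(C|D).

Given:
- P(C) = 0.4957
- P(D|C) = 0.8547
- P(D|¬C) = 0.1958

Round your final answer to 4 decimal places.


Bayes' theorem: P(C|D) = P(D|C) × P(C) / P(D)

Step 1: Calculate P(D) using law of total probability
P(D) = P(D|C)P(C) + P(D|¬C)P(¬C)
     = 0.8547 × 0.4957 + 0.1958 × 0.5043
     = 0.42367479 + 0.09874194
     = 0.52241673

Step 2: Apply Bayes' theorem
P(C|D) = P(D|C) × P(C) / P(D)
       = 0.42367479 / 0.52241673
       = 0.8110


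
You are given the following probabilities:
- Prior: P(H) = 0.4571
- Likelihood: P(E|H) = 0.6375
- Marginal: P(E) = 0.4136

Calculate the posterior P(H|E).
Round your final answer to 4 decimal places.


Using Bayes' theorem:

P(H|E) = P(E|H) × P(H) / P(E)
       = 0.6375 × 0.4571 / 0.4136
       = 0.29140125 / 0.4136
       = 0.7045

The evidence strengthens our belief in H.
Prior: 0.4571 → Posterior: 0.7045


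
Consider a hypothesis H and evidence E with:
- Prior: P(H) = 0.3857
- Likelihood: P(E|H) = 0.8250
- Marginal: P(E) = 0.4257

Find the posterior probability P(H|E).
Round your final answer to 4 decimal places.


Using Bayes' theorem:

P(H|E) = P(E|H) × P(H) / P(E)
       = 0.8250 × 0.3857 / 0.4257
       = 0.31820250 / 0.4257
       = 0.7475

The evidence strengthens our belief in H.
Prior: 0.3857 → Posterior: 0.7475


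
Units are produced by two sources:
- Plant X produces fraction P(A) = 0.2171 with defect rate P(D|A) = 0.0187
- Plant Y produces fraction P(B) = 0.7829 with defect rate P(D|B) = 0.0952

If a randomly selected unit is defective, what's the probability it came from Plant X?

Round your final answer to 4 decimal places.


Let A = from Plant X, D = defective

Given:
- P(A) = 0.2171, P(B) = 0.7829
- P(D|A) = 0.0187, P(D|B) = 0.0952

Step 1: Find P(D)
P(D) = P(D|A)P(A) + P(D|B)P(B)
     = 0.0187 × 0.2171 + 0.0952 × 0.7829
     = 0.00405977 + 0.07453208
     = 0.07859185

Step 2: Apply Bayes' theorem
P(A|D) = P(D|A)P(A) / P(D)
       = 0.00405977 / 0.07859185
       = 0.0517


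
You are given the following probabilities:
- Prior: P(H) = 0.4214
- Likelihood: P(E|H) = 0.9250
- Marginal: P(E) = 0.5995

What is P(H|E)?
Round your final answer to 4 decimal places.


Using Bayes' theorem:

P(H|E) = P(E|H) × P(H) / P(E)
       = 0.9250 × 0.4214 / 0.5995
       = 0.38979500 / 0.5995
       = 0.6502

The evidence strengthens our belief in H.
Prior: 0.4214 → Posterior: 0.6502


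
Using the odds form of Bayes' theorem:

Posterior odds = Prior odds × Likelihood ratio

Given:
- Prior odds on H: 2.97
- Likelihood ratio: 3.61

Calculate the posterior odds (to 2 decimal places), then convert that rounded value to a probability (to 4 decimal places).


Step 1: Calculate posterior odds
Posterior odds = Prior odds × LR
               = 2.97 × 3.61
               = 10.72

Step 2: Convert to probability
P(H|E) = Posterior odds / (1 + Posterior odds)
       = 10.72 / (1 + 10.72)
       = 10.72 / 11.72
       = 0.9147

The evidence increased P(H) from 0.7481 to 0.9147.


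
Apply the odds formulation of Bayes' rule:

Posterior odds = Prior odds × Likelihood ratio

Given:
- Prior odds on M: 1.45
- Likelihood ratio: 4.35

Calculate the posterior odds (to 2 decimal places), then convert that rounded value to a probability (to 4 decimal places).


Step 1: Calculate posterior odds
Posterior odds = Prior odds × LR
               = 1.45 × 4.35
               = 6.31

Step 2: Convert to probability
P(M|E) = Posterior odds / (1 + Posterior odds)
       = 6.31 / (1 + 6.31)
       = 6.31 / 7.31
       = 0.8632

The evidence increased P(M) from 0.5918 to 0.8632.


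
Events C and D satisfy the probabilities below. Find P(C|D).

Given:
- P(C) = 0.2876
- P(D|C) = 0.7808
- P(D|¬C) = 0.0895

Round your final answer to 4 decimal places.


Bayes' theorem: P(C|D) = P(D|C) × P(C) / P(D)

Step 1: Calculate P(D) using law of total probability
P(D) = P(D|C)P(C) + P(D|¬C)P(¬C)
     = 0.7808 × 0.2876 + 0.0895 × 0.7124
     = 0.22455808 + 0.06375980
     = 0.28831788

Step 2: Apply Bayes' theorem
P(C|D) = P(D|C) × P(C) / P(D)
       = 0.22455808 / 0.28831788
       = 0.7789


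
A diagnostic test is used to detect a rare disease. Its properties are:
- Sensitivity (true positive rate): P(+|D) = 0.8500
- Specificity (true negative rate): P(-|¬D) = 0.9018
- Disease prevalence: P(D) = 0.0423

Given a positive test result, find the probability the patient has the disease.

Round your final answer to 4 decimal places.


Let D = has disease, + = positive test

Given:
- P(D) = 0.0423 (prevalence)
- P(+|D) = 0.8500 (sensitivity)
- P(-|¬D) = 0.9018 (specificity)
- P(+|¬D) = 0.0982 (false positive rate = 1 - specificity)

Step 1: Find P(+)
P(+) = P(+|D)P(D) + P(+|¬D)P(¬D)
     = 0.8500 × 0.0423 + 0.0982 × 0.9577
     = 0.03595500 + 0.09404614
     = 0.13000114

Step 2: Apply Bayes' theorem for P(D|+)
P(D|+) = P(+|D)P(D) / P(+)
       = 0.03595500 / 0.13000114
       = 0.2766


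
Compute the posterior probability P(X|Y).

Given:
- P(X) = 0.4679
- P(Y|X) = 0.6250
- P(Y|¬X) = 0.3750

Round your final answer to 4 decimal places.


Bayes' theorem: P(X|Y) = P(Y|X) × P(X) / P(Y)

Step 1: Calculate P(Y) using law of total probability
P(Y) = P(Y|X)P(X) + P(Y|¬X)P(¬X)
     = 0.6250 × 0.4679 + 0.3750 × 0.5321
     = 0.29243750 + 0.19953750
     = 0.49197500

Step 2: Apply Bayes' theorem
P(X|Y) = P(Y|X) × P(X) / P(Y)
       = 0.29243750 / 0.49197500
       = 0.5944


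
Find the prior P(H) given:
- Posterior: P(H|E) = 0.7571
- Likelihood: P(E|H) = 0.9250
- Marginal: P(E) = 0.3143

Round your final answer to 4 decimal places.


From Bayes' theorem: P(H|E) = P(E|H) × P(H) / P(E)

Rearranging for P(H):
P(H) = P(H|E) × P(E) / P(E|H)
     = 0.7571 × 0.3143 / 0.9250
     = 0.23795653 / 0.9250
     = 0.2573


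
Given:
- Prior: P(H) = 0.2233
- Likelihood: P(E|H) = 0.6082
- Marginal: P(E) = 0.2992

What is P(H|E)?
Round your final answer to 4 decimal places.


Using Bayes' theorem:

P(H|E) = P(E|H) × P(H) / P(E)
       = 0.6082 × 0.2233 / 0.2992
       = 0.13581106 / 0.2992
       = 0.4539

The evidence strengthens our belief in H.
Prior: 0.2233 → Posterior: 0.4539


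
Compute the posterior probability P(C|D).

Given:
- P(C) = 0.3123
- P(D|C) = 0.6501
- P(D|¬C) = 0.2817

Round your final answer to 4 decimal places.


Bayes' theorem: P(C|D) = P(D|C) × P(C) / P(D)

Step 1: Calculate P(D) using law of total probability
P(D) = P(D|C)P(C) + P(D|¬C)P(¬C)
     = 0.6501 × 0.3123 + 0.2817 × 0.6877
     = 0.20302623 + 0.19372509
     = 0.39675132

Step 2: Apply Bayes' theorem
P(C|D) = P(D|C) × P(C) / P(D)
       = 0.20302623 / 0.39675132
       = 0.5117


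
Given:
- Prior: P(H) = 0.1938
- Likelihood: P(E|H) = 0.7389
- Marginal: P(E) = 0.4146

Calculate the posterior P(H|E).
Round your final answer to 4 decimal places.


Using Bayes' theorem:

P(H|E) = P(E|H) × P(H) / P(E)
       = 0.7389 × 0.1938 / 0.4146
       = 0.14319882 / 0.4146
       = 0.3454

The evidence strengthens our belief in H.
Prior: 0.1938 → Posterior: 0.3454


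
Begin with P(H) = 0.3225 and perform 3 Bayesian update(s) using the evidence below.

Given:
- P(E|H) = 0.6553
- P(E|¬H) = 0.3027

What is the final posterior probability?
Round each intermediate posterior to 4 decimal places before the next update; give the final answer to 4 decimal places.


Sequential Bayesian updating:

Initial prior: P(H) = 0.3225

Update 1:
  P(E) = 0.6553 × 0.3225 + 0.3027 × 0.6775 = 0.21133425 + 0.20507925 = 0.41641350
  P(H|E) = 0.21133425 / 0.41641350 = 0.5075

Update 2:
  P(E) = 0.6553 × 0.5075 + 0.3027 × 0.4925 = 0.33256475 + 0.14907975 = 0.48164450
  P(H|E) = 0.33256475 / 0.48164450 = 0.6905

Update 3:
  P(E) = 0.6553 × 0.6905 + 0.3027 × 0.3095 = 0.45248465 + 0.09368565 = 0.54617030
  P(H|E) = 0.45248465 / 0.54617030 = 0.8285

Final posterior: 0.8285


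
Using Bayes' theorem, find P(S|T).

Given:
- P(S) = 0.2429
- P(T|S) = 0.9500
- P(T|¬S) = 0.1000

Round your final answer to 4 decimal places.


Bayes' theorem: P(S|T) = P(T|S) × P(S) / P(T)

Step 1: Calculate P(T) using law of total probability
P(T) = P(T|S)P(S) + P(T|¬S)P(¬S)
     = 0.9500 × 0.2429 + 0.1000 × 0.7571
     = 0.23075500 + 0.07571000
     = 0.30646500

Step 2: Apply Bayes' theorem
P(S|T) = P(T|S) × P(S) / P(T)
       = 0.23075500 / 0.30646500
       = 0.7530


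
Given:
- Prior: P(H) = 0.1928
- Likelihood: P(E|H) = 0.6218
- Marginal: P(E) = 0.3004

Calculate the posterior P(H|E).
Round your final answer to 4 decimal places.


Using Bayes' theorem:

P(H|E) = P(E|H) × P(H) / P(E)
       = 0.6218 × 0.1928 / 0.3004
       = 0.11988304 / 0.3004
       = 0.3991

The evidence strengthens our belief in H.
Prior: 0.1928 → Posterior: 0.3991


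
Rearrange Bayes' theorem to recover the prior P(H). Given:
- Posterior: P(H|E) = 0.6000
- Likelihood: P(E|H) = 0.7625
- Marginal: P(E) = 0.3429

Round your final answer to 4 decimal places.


From Bayes' theorem: P(H|E) = P(E|H) × P(H) / P(E)

Rearranging for P(H):
P(H) = P(H|E) × P(E) / P(E|H)
     = 0.6000 × 0.3429 / 0.7625
     = 0.20574000 / 0.7625
     = 0.2698


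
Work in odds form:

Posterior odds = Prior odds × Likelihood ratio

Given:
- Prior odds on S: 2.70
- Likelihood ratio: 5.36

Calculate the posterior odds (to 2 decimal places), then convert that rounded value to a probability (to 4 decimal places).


Step 1: Calculate posterior odds
Posterior odds = Prior odds × LR
               = 2.70 × 5.36
               = 14.47

Step 2: Convert to probability
P(S|E) = Posterior odds / (1 + Posterior odds)
       = 14.47 / (1 + 14.47)
       = 14.47 / 15.47
       = 0.9354

The evidence increased P(S) from 0.7297 to 0.9354.


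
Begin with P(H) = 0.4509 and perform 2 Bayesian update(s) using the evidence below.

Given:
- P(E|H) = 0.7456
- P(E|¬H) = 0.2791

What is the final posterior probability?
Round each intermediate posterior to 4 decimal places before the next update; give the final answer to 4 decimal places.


Sequential Bayesian updating:

Initial prior: P(H) = 0.4509

Update 1:
  P(E) = 0.7456 × 0.4509 + 0.2791 × 0.5491 = 0.33619104 + 0.15325381 = 0.48944485
  P(H|E) = 0.33619104 / 0.48944485 = 0.6869

Update 2:
  P(E) = 0.7456 × 0.6869 + 0.2791 × 0.3131 = 0.51215264 + 0.08738621 = 0.59953885
  P(H|E) = 0.51215264 / 0.59953885 = 0.8542

Final posterior: 0.8542


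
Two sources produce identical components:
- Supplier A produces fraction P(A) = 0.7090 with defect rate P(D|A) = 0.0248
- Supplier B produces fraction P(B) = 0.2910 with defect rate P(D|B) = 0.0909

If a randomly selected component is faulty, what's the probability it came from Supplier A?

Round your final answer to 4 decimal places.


Let A = from Supplier A, D = faulty

Given:
- P(A) = 0.7090, P(B) = 0.2910
- P(D|A) = 0.0248, P(D|B) = 0.0909

Step 1: Find P(D)
P(D) = P(D|A)P(A) + P(D|B)P(B)
     = 0.0248 × 0.7090 + 0.0909 × 0.2910
     = 0.01758320 + 0.02645190
     = 0.04403510

Step 2: Apply Bayes' theorem
P(A|D) = P(D|A)P(A) / P(D)
       = 0.01758320 / 0.04403510
       = 0.3993


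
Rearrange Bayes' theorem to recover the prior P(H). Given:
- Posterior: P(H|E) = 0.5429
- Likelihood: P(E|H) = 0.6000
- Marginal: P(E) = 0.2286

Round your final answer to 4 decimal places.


From Bayes' theorem: P(H|E) = P(E|H) × P(H) / P(E)

Rearranging for P(H):
P(H) = P(H|E) × P(E) / P(E|H)
     = 0.5429 × 0.2286 / 0.6000
     = 0.12410694 / 0.6000
     = 0.2068
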